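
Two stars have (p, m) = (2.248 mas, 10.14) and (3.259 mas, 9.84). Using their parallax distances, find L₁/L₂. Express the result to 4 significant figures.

d₁ = 1/p₁ = 1/0.002248″ = 444.84 pc; d₂ = 1/p₂ = 1/0.003259″ = 306.84 pc.
M₁ = m₁ − 5 log₁₀ d₁ + 5 = 10.14 − 13.2410 + 5 = 1.8990.
M₂ = 9.84 − 12.4346 + 5 = 2.4054.
L₁/L₂ = 10^(0.4(M₂ − M₁)) = 10^(0.4 × 0.5064) = 10^0.20256 = 1.5943.

L₁/L₂ = 1.594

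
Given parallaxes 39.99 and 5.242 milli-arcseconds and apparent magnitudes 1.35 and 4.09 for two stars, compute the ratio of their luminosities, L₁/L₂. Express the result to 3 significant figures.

L₁/L₂ = 0.214

d₁ = 1/p₁ = 1/0.03999″ = 25.006 pc; d₂ = 1/p₂ = 1/0.005242″ = 190.77 pc.
M₁ = m₁ − 5 log₁₀ d₁ + 5 = 1.35 − 6.9902 + 5 = -0.6402.
M₂ = 4.09 − 11.4026 + 5 = -2.3126.
L₁/L₂ = 10^(0.4(M₂ − M₁)) = 10^(0.4 × (-1.6724)) = 10^(-0.66896) = 0.21431.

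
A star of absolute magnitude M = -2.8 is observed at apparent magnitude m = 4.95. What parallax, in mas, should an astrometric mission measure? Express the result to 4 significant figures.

m − M = 4.95 − (-2.8) = 7.75.
d = 10^((m−M)/5 + 1) = 10^2.550 = 354.81 pc.
p = 1/d = 1/354.81 = 0.0028184 arcsec = 2.8184 mas.

2.818 mas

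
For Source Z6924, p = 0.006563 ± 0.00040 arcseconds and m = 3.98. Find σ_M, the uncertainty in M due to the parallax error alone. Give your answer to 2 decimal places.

σ_M = 0.13 mag

M = m − 5 log₁₀ d + 5 = m + 5 log₁₀ p + 5, so ∂M/∂p = 5/(p ln 10).
σ_M = (5/ln 10) · (σ_p/p) = 2.1715 × 0.00040/0.006563 = 2.1715 × 0.060948 = 0.13235.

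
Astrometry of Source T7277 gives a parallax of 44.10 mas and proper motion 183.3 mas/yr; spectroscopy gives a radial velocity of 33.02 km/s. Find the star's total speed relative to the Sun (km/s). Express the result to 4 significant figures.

38.45 km/s

d = 1/p = 1/0.04410″ = 22.676 pc.
μ = 183.3 mas/yr = 0.1833 ″/yr.
v_t = 4.740 μ d = 4.740 × 0.1833 × 22.676 = 19.702 km/s.
v = √(v_r² + v_t²) = √(33.02² + 19.702²) = √1478.49 = 38.451 km/s.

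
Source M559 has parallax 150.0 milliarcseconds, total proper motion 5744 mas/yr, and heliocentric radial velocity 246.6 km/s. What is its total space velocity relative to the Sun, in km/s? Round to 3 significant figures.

d = 1/p = 1/0.1500″ = 6.6667 pc.
μ = 5744 mas/yr = 5.744 ″/yr.
v_t = 4.740 μ d = 4.740 × 5.744 × 6.6667 = 181.51 km/s.
v = √(v_r² + v_t²) = √(246.6² + 181.51²) = √93757.4 = 306.2 km/s.

306 km/s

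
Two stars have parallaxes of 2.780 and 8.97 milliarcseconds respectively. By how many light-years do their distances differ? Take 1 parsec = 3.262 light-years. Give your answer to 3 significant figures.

810 ly

d_A = 1/0.002780″ = 359.71 pc; d_B = 1/0.008970″ = 111.48 pc.
|d_B − d_A| = |111.48 − 359.71| = 248.23 pc = 248.23 × 3.262 ly = 809.73 ly.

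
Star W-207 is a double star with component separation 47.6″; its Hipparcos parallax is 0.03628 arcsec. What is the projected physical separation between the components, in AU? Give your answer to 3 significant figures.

d = 1/p = 1/0.03628″ = 27.563 pc.
At distance d (pc), an angle of θ arcsec spans θ·d AU: s = 47.6 × 27.563 = 1312 AU.

1310 AU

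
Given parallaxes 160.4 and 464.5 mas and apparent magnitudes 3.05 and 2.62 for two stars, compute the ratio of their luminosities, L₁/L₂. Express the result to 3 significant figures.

d₁ = 1/p₁ = 1/0.1604″ = 6.2344 pc; d₂ = 1/p₂ = 1/0.4645″ = 2.1529 pc.
M₁ = m₁ − 5 log₁₀ d₁ + 5 = 3.05 − 3.9740 + 5 = 4.0760.
M₂ = 2.62 − 1.6651 + 5 = 5.9549.
L₁/L₂ = 10^(0.4(M₂ − M₁)) = 10^(0.4 × 1.8789) = 10^0.75156 = 5.6436.

L₁/L₂ = 5.64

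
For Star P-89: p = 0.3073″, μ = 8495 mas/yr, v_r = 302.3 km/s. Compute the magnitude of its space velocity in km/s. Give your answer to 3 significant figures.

329 km/s

d = 1/p = 1/0.3073″ = 3.2541 pc.
μ = 8495 mas/yr = 8.495 ″/yr.
v_t = 4.740 μ d = 4.740 × 8.495 × 3.2541 = 131.03 km/s.
v = √(v_r² + v_t²) = √(302.3² + 131.03²) = √108554 = 329.48 km/s.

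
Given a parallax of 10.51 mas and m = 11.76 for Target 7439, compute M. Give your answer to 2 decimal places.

M = 6.87

d = 1/p = 1/0.01051″ = 95.147 pc.
m − M = 5 log₁₀(95.147) − 5 = 9.8920 − 5 = 4.8920.
M = m − (m − M) = 11.76 − 4.8920 = 6.87.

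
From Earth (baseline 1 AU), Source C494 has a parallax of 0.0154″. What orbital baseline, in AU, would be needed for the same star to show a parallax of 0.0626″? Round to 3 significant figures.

Parallax scales linearly with baseline: p ∝ B, so B = p_target / p_Earth × 1 AU.
B = 0.0626 / 0.0154 = 4.0649 AU.

4.06 AU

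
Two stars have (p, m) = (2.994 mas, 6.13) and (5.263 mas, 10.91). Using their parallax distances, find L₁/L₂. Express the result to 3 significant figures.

L₁/L₂ = 252

d₁ = 1/p₁ = 1/0.002994″ = 334 pc; d₂ = 1/p₂ = 1/0.005263″ = 190.01 pc.
M₁ = m₁ − 5 log₁₀ d₁ + 5 = 6.13 − 12.6187 + 5 = -1.4887.
M₂ = 10.91 − 11.3939 + 5 = 4.5161.
L₁/L₂ = 10^(0.4(M₂ − M₁)) = 10^(0.4 × 6.0048) = 10^2.40192 = 252.3.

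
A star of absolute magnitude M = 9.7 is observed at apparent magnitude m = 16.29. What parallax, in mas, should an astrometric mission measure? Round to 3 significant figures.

4.81 mas

m − M = 16.29 − 9.7 = 6.59.
d = 10^((m−M)/5 + 1) = 10^2.318 = 207.97 pc.
p = 1/d = 1/207.97 = 0.0048084 arcsec = 4.8084 mas.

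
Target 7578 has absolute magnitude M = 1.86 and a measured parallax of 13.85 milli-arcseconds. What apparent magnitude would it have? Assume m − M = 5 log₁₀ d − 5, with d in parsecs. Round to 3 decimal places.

m = 6.153

d = 1/p = 1/0.01385″ = 72.202 pc.
m − M = 5 log₁₀ d − 5 = 5 log₁₀(72.202) − 5 = 9.2927 − 5 = 4.2927.
m = M + (m − M) = 1.86 + 4.2927 = 6.153.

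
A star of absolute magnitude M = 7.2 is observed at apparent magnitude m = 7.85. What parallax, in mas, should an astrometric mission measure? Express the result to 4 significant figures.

m − M = 7.85 − 7.2 = 0.65.
d = 10^((m−M)/5 + 1) = 10^1.130 = 13.49 pc.
p = 1/d = 1/13.49 = 0.074129 arcsec = 74.129 mas.

74.13 mas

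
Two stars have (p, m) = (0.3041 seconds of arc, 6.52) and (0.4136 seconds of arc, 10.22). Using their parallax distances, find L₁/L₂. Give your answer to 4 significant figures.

d₁ = 1/p₁ = 1/0.3041″ = 3.2884 pc; d₂ = 1/p₂ = 1/0.4136″ = 2.4178 pc.
M₁ = m₁ − 5 log₁₀ d₁ + 5 = 6.52 − 2.5849 + 5 = 8.9351.
M₂ = 10.22 − 1.9171 + 5 = 13.3029.
L₁/L₂ = 10^(0.4(M₂ − M₁)) = 10^(0.4 × 4.3678) = 10^1.74712 = 55.862.

L₁/L₂ = 55.86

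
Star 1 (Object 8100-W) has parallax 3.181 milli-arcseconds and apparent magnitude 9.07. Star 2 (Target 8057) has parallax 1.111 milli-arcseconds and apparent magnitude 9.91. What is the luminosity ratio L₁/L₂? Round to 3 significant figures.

d₁ = 1/p₁ = 1/0.003181″ = 314.37 pc; d₂ = 1/p₂ = 1/0.001111″ = 900.09 pc.
M₁ = m₁ − 5 log₁₀ d₁ + 5 = 9.07 − 12.4872 + 5 = 1.5828.
M₂ = 9.91 − 14.7714 + 5 = 0.1386.
L₁/L₂ = 10^(0.4(M₂ − M₁)) = 10^(0.4 × (-1.4442)) = 10^(-0.57768) = 0.26444.

L₁/L₂ = 0.264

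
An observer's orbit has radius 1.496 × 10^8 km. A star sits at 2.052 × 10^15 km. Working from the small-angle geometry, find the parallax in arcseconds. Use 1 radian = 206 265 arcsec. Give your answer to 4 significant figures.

θ ≈ B/d = (1.496 × 10^8) / (2.052 × 10^15) = 7.2904 × 10^-8 rad.
In arcseconds: 7.2904 × 10^-8 × 206265 = 0.015038″.

0.01504 arcsec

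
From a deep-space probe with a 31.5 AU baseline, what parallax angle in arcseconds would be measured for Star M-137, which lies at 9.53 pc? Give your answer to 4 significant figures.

3.305 arcsec

p (arcsec) = B (AU) / d (pc).
p = 31.5 / 9.53 = 3.3054 arcsec.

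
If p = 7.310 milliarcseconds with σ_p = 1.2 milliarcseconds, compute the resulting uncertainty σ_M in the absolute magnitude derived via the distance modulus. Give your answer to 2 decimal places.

σ_M = 0.36 mag

M = m − 5 log₁₀ d + 5 = m + 5 log₁₀ p + 5, so ∂M/∂p = 5/(p ln 10).
σ_M = (5/ln 10) · (σ_p/p) = 2.1715 × 1.2/7.310 = 2.1715 × 0.16416 = 0.35647.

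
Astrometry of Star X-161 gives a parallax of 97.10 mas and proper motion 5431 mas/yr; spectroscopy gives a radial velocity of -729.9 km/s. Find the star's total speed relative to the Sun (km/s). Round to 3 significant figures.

777 km/s

d = 1/p = 1/0.09710″ = 10.299 pc.
μ = 5431 mas/yr = 5.431 ″/yr.
v_t = 4.740 μ d = 4.740 × 5.431 × 10.299 = 265.13 km/s.
v = √(v_r² + v_t²) = √((-729.9)² + 265.13²) = √603048 = 776.56 km/s.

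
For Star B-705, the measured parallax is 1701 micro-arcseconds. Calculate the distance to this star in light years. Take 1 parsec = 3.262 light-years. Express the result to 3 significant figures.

1920 light years

p = 1701 micro-arcseconds = 0.001701 arcsec.
d = 1/p = 1/0.001701 = 587.89 pc.
In light-years: 587.89 × 3.262 = 1917.7 ly.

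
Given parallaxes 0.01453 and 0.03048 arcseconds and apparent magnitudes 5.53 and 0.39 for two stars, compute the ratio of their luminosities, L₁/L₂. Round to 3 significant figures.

d₁ = 1/p₁ = 1/0.01453″ = 68.823 pc; d₂ = 1/p₂ = 1/0.03048″ = 32.808 pc.
M₁ = m₁ − 5 log₁₀ d₁ + 5 = 5.53 − 9.1887 + 5 = 1.3413.
M₂ = 0.39 − 7.5799 + 5 = -2.1899.
L₁/L₂ = 10^(0.4(M₂ − M₁)) = 10^(0.4 × (-3.5312)) = 10^(-1.41248) = 0.038683.

L₁/L₂ = 0.0387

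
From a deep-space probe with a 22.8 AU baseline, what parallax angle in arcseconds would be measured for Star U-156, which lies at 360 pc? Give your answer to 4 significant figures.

0.06333 arcsec

p (arcsec) = B (AU) / d (pc).
p = 22.8 / 360 = 0.063333 arcsec.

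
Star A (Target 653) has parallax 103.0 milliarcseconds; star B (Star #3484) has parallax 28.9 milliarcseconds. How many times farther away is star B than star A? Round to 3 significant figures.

3.56

Since d = 1/p, d_B/d_A = p_A/p_B.
= 103.0 / 28.9 = 3.564.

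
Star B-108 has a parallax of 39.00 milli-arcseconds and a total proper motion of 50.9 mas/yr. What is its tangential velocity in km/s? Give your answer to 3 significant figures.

6.19 km/s

d = 1/p = 1/0.03900″ = 25.641 pc.
μ = 50.9 mas/yr = 0.0509 ″/yr.
v_t = 4.74 × μ × d = 4.74 × 0.0509 × 25.641 = 6.1863 km/s.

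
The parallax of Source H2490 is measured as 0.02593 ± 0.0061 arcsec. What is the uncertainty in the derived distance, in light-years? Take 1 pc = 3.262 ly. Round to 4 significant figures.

29.59 ly

d = 1/p, so σ_d = σ_p / p².
σ_d = 0.00610 / (0.02593)² = 0.00610 / 0.00067236 = 9.0725 pc = 9.0725 × 3.262 ly = 29.594 ly.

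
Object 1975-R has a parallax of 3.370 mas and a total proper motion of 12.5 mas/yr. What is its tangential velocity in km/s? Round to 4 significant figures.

d = 1/p = 1/0.003370″ = 296.74 pc.
μ = 12.5 mas/yr = 0.0125 ″/yr.
v_t = 4.74 × μ × d = 4.74 × 0.0125 × 296.74 = 17.582 km/s.

17.58 km/s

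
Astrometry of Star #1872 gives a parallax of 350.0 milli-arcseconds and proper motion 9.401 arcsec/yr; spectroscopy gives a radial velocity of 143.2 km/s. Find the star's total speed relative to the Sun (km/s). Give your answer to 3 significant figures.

d = 1/p = 1/0.3500″ = 2.8571 pc.
v_t = 4.740 μ d = 4.740 × 9.401 × 2.8571 = 127.31 km/s.
v = √(v_r² + v_t²) = √(143.2² + 127.31²) = √36714.1 = 191.61 km/s.

192 km/s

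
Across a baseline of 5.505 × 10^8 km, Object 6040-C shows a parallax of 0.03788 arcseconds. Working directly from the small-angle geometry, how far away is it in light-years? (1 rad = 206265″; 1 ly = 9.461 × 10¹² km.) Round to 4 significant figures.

316.8 ly

θ = 0.03788″ = 0.03788/206265 = 1.8365 × 10^-7 rad.
d = B/θ = (5.505 × 10^8) / (1.8365 × 10^-7) = 2.9975 × 10^15 km = (2.9975 × 10^15) / (9.461 × 10^12) ly = 316.83 ly.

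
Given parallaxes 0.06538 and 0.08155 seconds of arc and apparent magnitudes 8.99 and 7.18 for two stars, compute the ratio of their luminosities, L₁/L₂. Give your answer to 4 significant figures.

L₁/L₂ = 0.2937

d₁ = 1/p₁ = 1/0.06538″ = 15.295 pc; d₂ = 1/p₂ = 1/0.08155″ = 12.262 pc.
M₁ = m₁ − 5 log₁₀ d₁ + 5 = 8.99 − 5.9227 + 5 = 8.0673.
M₂ = 7.18 − 5.4428 + 5 = 6.7372.
L₁/L₂ = 10^(0.4(M₂ − M₁)) = 10^(0.4 × (-1.3301)) = 10^(-0.53204) = 0.29374.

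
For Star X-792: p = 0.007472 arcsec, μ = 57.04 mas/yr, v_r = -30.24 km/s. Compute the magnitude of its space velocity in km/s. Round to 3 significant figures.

d = 1/p = 1/0.007472″ = 133.83 pc.
μ = 57.04 mas/yr = 0.05704 ″/yr.
v_t = 4.740 μ d = 4.740 × 0.05704 × 133.83 = 36.184 km/s.
v = √(v_r² + v_t²) = √((-30.24)² + 36.184²) = √2223.74 = 47.157 km/s.

47.2 km/s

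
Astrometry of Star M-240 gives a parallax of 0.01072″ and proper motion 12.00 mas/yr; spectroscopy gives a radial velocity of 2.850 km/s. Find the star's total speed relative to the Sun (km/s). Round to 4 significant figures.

6.023 km/s

d = 1/p = 1/0.01072″ = 93.284 pc.
μ = 12.00 mas/yr = 0.01200 ″/yr.
v_t = 4.740 μ d = 4.740 × 0.01200 × 93.284 = 5.306 km/s.
v = √(v_r² + v_t²) = √(2.850² + 5.306²) = √36.2761 = 6.023 km/s.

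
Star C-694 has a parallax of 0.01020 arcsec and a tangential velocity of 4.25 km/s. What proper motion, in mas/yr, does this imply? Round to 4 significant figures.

d = 1/p = 1/0.01020″ = 98.039 pc.
μ = v_t / (4.74 d) = 4.25 / (4.74 × 98.039) = 4.25 / 464.7 = 0.0091457 ″/yr = 9.1457 mas/yr.

9.146 mas/yr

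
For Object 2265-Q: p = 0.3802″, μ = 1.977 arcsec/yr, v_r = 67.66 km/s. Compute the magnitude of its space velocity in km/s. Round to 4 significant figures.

d = 1/p = 1/0.3802″ = 2.6302 pc.
v_t = 4.740 μ d = 4.740 × 1.977 × 2.6302 = 24.648 km/s.
v = √(v_r² + v_t²) = √(67.66² + 24.648²) = √5185.4 = 72.01 km/s.

72.01 km/s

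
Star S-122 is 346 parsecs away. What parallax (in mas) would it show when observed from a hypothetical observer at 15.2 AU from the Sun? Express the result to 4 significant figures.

p (arcsec) = B (AU) / d (pc).
p = 15.2 / 346 = 0.043931 arcsec = 43.931 mas.

43.93 mas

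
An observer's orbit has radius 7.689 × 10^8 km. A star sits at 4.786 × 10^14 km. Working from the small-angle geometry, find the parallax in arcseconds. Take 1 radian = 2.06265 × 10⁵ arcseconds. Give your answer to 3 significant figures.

0.331 arcsec

θ ≈ B/d = (7.689 × 10^8) / (4.786 × 10^14) = 1.6066 × 10^-6 rad.
In arcseconds: 1.6066 × 10^-6 × 206265 = 0.33139″.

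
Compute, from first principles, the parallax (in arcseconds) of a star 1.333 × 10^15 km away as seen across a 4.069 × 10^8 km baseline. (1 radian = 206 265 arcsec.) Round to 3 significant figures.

0.0630 arcsec

θ ≈ B/d = (4.069 × 10^8) / (1.333 × 10^15) = 3.0525 × 10^-7 rad.
In arcseconds: 3.0525 × 10^-7 × 206265 = 0.062962″.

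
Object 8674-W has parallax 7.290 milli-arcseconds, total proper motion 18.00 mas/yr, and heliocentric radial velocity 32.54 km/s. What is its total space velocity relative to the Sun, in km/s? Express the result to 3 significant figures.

34.6 km/s

d = 1/p = 1/0.007290″ = 137.17 pc.
μ = 18.00 mas/yr = 0.01800 ″/yr.
v_t = 4.740 μ d = 4.740 × 0.01800 × 137.17 = 11.703 km/s.
v = √(v_r² + v_t²) = √(32.54² + 11.703²) = √1195.81 = 34.58 km/s.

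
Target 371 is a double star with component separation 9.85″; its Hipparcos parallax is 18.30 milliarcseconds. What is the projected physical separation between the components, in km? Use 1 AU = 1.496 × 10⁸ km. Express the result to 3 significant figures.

d = 1/p = 1/0.01830″ = 54.645 pc.
At distance d (pc), an angle of θ arcsec spans θ·d AU: s = 9.85 × 54.645 = 538.25 AU.
= 538.25 × 1.496 × 10⁸ km = 8.0522 × 10^10 km.

8.05 × 10^10 km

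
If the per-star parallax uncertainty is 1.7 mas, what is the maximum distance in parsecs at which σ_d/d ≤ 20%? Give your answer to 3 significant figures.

118 pc

σ_d/d = σ_p/p, so the condition is σ_p/p ≤ 0.20, i.e. p ≥ σ_p/0.20.
p_min = 1.7/0.20 = 8.5 mas = 0.0085 arcsec.
d_max = 1/p_min = 1/0.0085 = 117.65 pc.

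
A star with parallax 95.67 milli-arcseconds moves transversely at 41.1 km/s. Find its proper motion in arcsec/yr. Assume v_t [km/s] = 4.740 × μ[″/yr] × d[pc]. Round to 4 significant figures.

0.8295 arcsec/yr

d = 1/p = 1/0.09567″ = 10.453 pc.
μ = v_t / (4.74 d) = 41.1 / (4.74 × 10.453) = 41.1 / 49.547 = 0.82952 ″/yr.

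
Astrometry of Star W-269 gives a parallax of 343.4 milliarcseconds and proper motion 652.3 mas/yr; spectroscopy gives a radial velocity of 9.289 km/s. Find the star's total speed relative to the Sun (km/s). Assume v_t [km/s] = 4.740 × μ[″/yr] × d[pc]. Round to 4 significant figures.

d = 1/p = 1/0.3434″ = 2.9121 pc.
μ = 652.3 mas/yr = 0.6523 ″/yr.
v_t = 4.740 μ d = 4.740 × 0.6523 × 2.9121 = 9.0039 km/s.
v = √(v_r² + v_t²) = √(9.289² + 9.0039²) = √167.356 = 12.937 km/s.

12.94 km/s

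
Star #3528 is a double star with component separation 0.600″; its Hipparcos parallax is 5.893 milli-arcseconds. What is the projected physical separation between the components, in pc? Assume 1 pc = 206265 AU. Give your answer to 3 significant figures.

0.000494 pc

d = 1/p = 1/0.005893″ = 169.69 pc.
At distance d (pc), an angle of θ arcsec spans θ·d AU: s = 0.600 × 169.69 = 101.81 AU.
= 101.81 / 206265 = 0.00049359 pc.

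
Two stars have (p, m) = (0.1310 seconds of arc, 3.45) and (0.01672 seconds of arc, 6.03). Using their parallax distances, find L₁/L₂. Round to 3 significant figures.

d₁ = 1/p₁ = 1/0.1310″ = 7.6336 pc; d₂ = 1/p₂ = 1/0.01672″ = 59.809 pc.
M₁ = m₁ − 5 log₁₀ d₁ + 5 = 3.45 − 4.4136 + 5 = 4.0364.
M₂ = 6.03 − 8.8838 + 5 = 2.1462.
L₁/L₂ = 10^(0.4(M₂ − M₁)) = 10^(0.4 × (-1.8902)) = 10^(-0.75608) = 0.17536.

L₁/L₂ = 0.175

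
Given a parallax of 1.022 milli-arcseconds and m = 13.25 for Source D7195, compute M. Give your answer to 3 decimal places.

d = 1/p = 1/0.001022″ = 978.47 pc.
m − M = 5 log₁₀(978.47) − 5 = 14.9527 − 5 = 9.9527.
M = m − (m − M) = 13.25 − 9.9527 = 3.297.

M = 3.297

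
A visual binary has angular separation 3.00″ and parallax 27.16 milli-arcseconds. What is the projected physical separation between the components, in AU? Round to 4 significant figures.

d = 1/p = 1/0.02716″ = 36.819 pc.
At distance d (pc), an angle of θ arcsec spans θ·d AU: s = 3.00 × 36.819 = 110.46 AU.

110.5 AU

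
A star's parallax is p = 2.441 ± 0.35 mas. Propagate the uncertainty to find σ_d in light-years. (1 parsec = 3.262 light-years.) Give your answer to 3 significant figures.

192 ly

d = 1/p, so σ_d = σ_p / p².
σ_d = 0.000350 / (0.002441)² = 0.000350 / 0.0000059585 = 58.74 pc = 58.74 × 3.262 ly = 191.61 ly.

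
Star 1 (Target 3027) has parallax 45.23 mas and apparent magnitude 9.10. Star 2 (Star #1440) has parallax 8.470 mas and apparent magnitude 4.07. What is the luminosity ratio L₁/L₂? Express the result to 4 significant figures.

d₁ = 1/p₁ = 1/0.04523″ = 22.109 pc; d₂ = 1/p₂ = 1/0.008470″ = 118.06 pc.
M₁ = m₁ − 5 log₁₀ d₁ + 5 = 9.10 − 6.7228 + 5 = 7.3772.
M₂ = 4.07 − 10.3605 + 5 = -1.2905.
L₁/L₂ = 10^(0.4(M₂ − M₁)) = 10^(0.4 × (-8.6677)) = 10^(-3.46708) = 0.00034113.

L₁/L₂ = 0.0003411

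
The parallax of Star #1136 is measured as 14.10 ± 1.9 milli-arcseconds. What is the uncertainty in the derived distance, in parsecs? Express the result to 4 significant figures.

d = 1/p, so σ_d = σ_p / p².
σ_d = 0.00190 / (0.01410)² = 0.00190 / 0.00019881 = 9.5569 pc.

9.557 pc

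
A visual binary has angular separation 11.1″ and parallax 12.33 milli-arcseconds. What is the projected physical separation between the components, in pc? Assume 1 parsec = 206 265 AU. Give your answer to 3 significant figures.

d = 1/p = 1/0.01233″ = 81.103 pc.
At distance d (pc), an angle of θ arcsec spans θ·d AU: s = 11.1 × 81.103 = 900.24 AU.
= 900.24 / 206265 = 0.0043645 pc.

0.00436 pc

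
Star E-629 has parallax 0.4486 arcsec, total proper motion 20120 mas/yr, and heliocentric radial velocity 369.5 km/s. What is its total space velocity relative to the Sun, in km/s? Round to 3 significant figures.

d = 1/p = 1/0.4486″ = 2.2292 pc.
μ = 20120 mas/yr = 20.12 ″/yr.
v_t = 4.740 μ d = 4.740 × 20.12 × 2.2292 = 212.6 km/s.
v = √(v_r² + v_t²) = √(369.5² + 212.6²) = √181729 = 426.3 km/s.

426 km/s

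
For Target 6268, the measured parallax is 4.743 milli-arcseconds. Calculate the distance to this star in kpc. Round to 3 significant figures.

0.211 kpc

p = 4.743 milli-arcseconds = 0.004743 arcsec.
d = 1/p = 1/0.004743 = 210.84 pc.
= 0.21084 kpc.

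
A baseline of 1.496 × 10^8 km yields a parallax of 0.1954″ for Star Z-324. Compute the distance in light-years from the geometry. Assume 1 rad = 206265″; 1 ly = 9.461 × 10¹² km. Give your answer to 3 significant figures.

16.7 ly

θ = 0.1954″ = 0.1954/206265 = 9.4733 × 10^-7 rad.
d = B/θ = (1.496 × 10^8) / (9.4733 × 10^-7) = 1.5792 × 10^14 km = (1.5792 × 10^14) / (9.461 × 10^12) ly = 16.692 ly.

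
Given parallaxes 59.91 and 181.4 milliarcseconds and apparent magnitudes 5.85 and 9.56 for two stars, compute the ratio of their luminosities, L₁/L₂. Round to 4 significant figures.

d₁ = 1/p₁ = 1/0.05991″ = 16.692 pc; d₂ = 1/p₂ = 1/0.1814″ = 5.5127 pc.
M₁ = m₁ − 5 log₁₀ d₁ + 5 = 5.85 − 6.1125 + 5 = 4.7375.
M₂ = 9.56 − 3.7068 + 5 = 10.8532.
L₁/L₂ = 10^(0.4(M₂ − M₁)) = 10^(0.4 × 6.1157) = 10^2.44628 = 279.43.

L₁/L₂ = 279.4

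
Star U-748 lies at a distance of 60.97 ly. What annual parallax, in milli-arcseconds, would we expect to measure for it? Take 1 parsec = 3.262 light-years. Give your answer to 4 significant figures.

d = 60.97 ly ÷ 3.262 = 18.691 pc.
p = 1/d = 1/18.691 = 0.053502 arcsec.
= 0.053502 × 1000 = 53.502 mas.

53.50 mas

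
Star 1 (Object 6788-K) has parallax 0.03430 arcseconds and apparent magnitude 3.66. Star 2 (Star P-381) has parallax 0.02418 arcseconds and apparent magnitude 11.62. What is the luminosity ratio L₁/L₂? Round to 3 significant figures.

d₁ = 1/p₁ = 1/0.03430″ = 29.155 pc; d₂ = 1/p₂ = 1/0.02418″ = 41.356 pc.
M₁ = m₁ − 5 log₁₀ d₁ + 5 = 3.66 − 7.3236 + 5 = 1.3364.
M₂ = 11.62 − 8.0827 + 5 = 8.5373.
L₁/L₂ = 10^(0.4(M₂ − M₁)) = 10^(0.4 × 7.2009) = 10^2.88036 = 759.21.

L₁/L₂ = 759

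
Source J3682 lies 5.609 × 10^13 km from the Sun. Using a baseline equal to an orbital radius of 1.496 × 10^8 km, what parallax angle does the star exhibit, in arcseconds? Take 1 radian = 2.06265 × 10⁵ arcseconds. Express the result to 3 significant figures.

θ ≈ B/d = (1.496 × 10^8) / (5.609 × 10^13) = 2.6671 × 10^-6 rad.
In arcseconds: 2.6671 × 10^-6 × 206265 = 0.55013″.

0.550 arcsec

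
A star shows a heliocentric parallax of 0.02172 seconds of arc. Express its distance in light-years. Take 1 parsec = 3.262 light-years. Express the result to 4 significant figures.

150.2 light years

d = 1/p = 1/0.02172 = 46.041 pc.
In light-years: 46.041 × 3.262 = 150.19 ly.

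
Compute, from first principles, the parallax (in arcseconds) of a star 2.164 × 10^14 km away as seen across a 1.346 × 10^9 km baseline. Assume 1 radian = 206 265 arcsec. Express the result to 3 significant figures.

θ ≈ B/d = (1.346 × 10^9) / (2.164 × 10^14) = 6.2200 × 10^-6 rad.
In arcseconds: 6.2200 × 10^-6 × 206265 = 1.283″.

1.28 arcsec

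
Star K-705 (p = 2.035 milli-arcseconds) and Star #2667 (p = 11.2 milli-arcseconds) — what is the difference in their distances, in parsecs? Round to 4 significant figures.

402.1 pc

d_A = 1/0.002035″ = 491.4 pc; d_B = 1/0.01120″ = 89.286 pc.
|d_B − d_A| = |89.286 − 491.4| = 402.11 pc.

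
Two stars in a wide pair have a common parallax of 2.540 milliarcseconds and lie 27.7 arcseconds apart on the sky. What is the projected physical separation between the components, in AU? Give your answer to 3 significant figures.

10900 AU

d = 1/p = 1/0.002540″ = 393.7 pc.
At distance d (pc), an angle of θ arcsec spans θ·d AU: s = 27.7 × 393.7 = 10905 AU.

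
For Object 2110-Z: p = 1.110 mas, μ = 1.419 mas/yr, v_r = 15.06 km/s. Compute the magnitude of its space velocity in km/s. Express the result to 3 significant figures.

d = 1/p = 1/0.001110″ = 900.9 pc.
μ = 1.419 mas/yr = 0.001419 ″/yr.
v_t = 4.740 μ d = 4.740 × 0.001419 × 900.9 = 6.0595 km/s.
v = √(v_r² + v_t²) = √(15.06² + 6.0595²) = √263.521 = 16.233 km/s.

16.2 km/s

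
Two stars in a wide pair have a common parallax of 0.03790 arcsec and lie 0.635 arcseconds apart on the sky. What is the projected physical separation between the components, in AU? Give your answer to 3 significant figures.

16.8 AU

d = 1/p = 1/0.03790″ = 26.385 pc.
At distance d (pc), an angle of θ arcsec spans θ·d AU: s = 0.635 × 26.385 = 16.754 AU.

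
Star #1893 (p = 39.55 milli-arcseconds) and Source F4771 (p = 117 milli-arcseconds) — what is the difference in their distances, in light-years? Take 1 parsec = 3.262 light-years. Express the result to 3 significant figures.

54.6 ly

d_A = 1/0.03955″ = 25.284 pc; d_B = 1/0.1170″ = 8.547 pc.
|d_B − d_A| = |8.547 − 25.284| = 16.737 pc = 16.737 × 3.262 ly = 54.596 ly.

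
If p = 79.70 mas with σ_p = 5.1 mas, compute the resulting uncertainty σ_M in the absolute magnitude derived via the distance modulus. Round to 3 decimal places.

σ_M = 0.139 mag

M = m − 5 log₁₀ d + 5 = m + 5 log₁₀ p + 5, so ∂M/∂p = 5/(p ln 10).
σ_M = (5/ln 10) · (σ_p/p) = 2.1715 × 5.1/79.70 = 2.1715 × 0.06399 = 0.13895.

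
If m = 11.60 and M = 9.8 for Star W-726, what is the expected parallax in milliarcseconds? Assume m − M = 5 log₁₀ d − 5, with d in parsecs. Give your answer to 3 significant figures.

43.7 mas

m − M = 11.60 − 9.8 = 1.80.
d = 10^((m−M)/5 + 1) = 10^1.360 = 22.909 pc.
p = 1/d = 1/22.909 = 0.043651 arcsec = 43.651 mas.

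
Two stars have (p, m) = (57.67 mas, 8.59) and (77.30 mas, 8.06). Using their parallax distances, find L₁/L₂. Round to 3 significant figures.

L₁/L₂ = 1.10

d₁ = 1/p₁ = 1/0.05767″ = 17.34 pc; d₂ = 1/p₂ = 1/0.07730″ = 12.937 pc.
M₁ = m₁ − 5 log₁₀ d₁ + 5 = 8.59 − 6.1952 + 5 = 7.3948.
M₂ = 8.06 − 5.5592 + 5 = 7.5008.
L₁/L₂ = 10^(0.4(M₂ − M₁)) = 10^(0.4 × 0.1060) = 10^0.04240 = 1.1026.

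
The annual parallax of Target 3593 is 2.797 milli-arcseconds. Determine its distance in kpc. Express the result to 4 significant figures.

p = 2.797 milli-arcseconds = 0.002797 arcsec.
d = 1/p = 1/0.002797 = 357.53 pc.
= 0.35753 kpc.

0.3575 kpc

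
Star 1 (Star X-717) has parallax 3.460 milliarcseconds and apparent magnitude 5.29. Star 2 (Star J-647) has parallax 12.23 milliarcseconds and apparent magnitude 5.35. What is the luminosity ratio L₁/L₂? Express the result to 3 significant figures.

L₁/L₂ = 13.2

d₁ = 1/p₁ = 1/0.003460″ = 289.02 pc; d₂ = 1/p₂ = 1/0.01223″ = 81.766 pc.
M₁ = m₁ − 5 log₁₀ d₁ + 5 = 5.29 − 12.3046 + 5 = -2.0146.
M₂ = 5.35 − 9.5629 + 5 = 0.7871.
L₁/L₂ = 10^(0.4(M₂ − M₁)) = 10^(0.4 × 2.8017) = 10^1.12068 = 13.203.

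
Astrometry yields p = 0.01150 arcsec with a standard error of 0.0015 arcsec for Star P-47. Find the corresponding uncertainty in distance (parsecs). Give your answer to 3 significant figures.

11.3 pc

d = 1/p, so σ_d = σ_p / p².
σ_d = 0.00150 / (0.01150)² = 0.00150 / 0.00013225 = 11.342 pc.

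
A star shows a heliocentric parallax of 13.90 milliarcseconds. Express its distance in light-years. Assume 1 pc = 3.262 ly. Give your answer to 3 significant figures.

235 light years

p = 13.90 milliarcseconds = 0.01390 arcsec.
d = 1/p = 1/0.01390 = 71.942 pc.
In light-years: 71.942 × 3.262 = 234.67 ly.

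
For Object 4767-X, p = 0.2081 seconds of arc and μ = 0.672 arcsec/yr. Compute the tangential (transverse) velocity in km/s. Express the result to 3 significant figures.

15.3 km/s

d = 1/p = 1/0.2081″ = 4.8054 pc.
v_t = 4.74 × μ × d = 4.74 × 0.672 × 4.8054 = 15.307 km/s.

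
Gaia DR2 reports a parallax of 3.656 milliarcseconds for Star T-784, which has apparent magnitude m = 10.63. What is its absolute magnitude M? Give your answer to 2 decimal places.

d = 1/p = 1/0.003656″ = 273.52 pc.
m − M = 5 log₁₀(273.52) − 5 = 12.1849 − 5 = 7.1849.
M = m − (m − M) = 10.63 − 7.1849 = 3.45.

M = 3.45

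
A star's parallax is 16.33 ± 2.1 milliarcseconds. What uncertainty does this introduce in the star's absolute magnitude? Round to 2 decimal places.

σ_M = 0.28 mag

M = m − 5 log₁₀ d + 5 = m + 5 log₁₀ p + 5, so ∂M/∂p = 5/(p ln 10).
σ_M = (5/ln 10) · (σ_p/p) = 2.1715 × 2.1/16.33 = 2.1715 × 0.1286 = 0.27925.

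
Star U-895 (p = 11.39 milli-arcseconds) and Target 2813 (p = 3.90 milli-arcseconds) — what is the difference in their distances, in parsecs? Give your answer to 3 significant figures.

169 pc

d_A = 1/0.01139″ = 87.796 pc; d_B = 1/0.003900″ = 256.41 pc.
|d_B − d_A| = |256.41 − 87.796| = 168.61 pc.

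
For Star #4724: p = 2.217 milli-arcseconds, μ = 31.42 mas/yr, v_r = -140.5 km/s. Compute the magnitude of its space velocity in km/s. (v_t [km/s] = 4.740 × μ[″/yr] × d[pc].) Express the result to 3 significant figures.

d = 1/p = 1/0.002217″ = 451.06 pc.
μ = 31.42 mas/yr = 0.03142 ″/yr.
v_t = 4.740 μ d = 4.740 × 0.03142 × 451.06 = 67.177 km/s.
v = √(v_r² + v_t²) = √((-140.5)² + 67.177²) = √24253 = 155.73 km/s.

156 km/s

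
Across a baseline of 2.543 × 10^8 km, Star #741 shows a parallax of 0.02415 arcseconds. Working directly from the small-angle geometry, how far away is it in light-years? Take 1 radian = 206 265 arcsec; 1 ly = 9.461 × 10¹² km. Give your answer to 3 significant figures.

230 ly

θ = 0.02415″ = 0.02415/206265 = 1.1708 × 10^-7 rad.
d = B/θ = (2.543 × 10^8) / (1.1708 × 10^-7) = 2.1720 × 10^15 km = (2.1720 × 10^15) / (9.461 × 10^12) ly = 229.57 ly.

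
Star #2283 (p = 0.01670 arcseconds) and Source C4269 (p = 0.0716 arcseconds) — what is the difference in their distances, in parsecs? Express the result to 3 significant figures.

d_A = 1/0.01670″ = 59.88 pc; d_B = 1/0.07160″ = 13.966 pc.
|d_B − d_A| = |13.966 − 59.88| = 45.914 pc.

45.9 pc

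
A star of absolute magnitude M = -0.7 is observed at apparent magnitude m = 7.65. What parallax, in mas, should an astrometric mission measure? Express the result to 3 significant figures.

m − M = 7.65 − (-0.7) = 8.35.
d = 10^((m−M)/5 + 1) = 10^2.670 = 467.74 pc.
p = 1/d = 1/467.74 = 0.0021379 arcsec = 2.1379 mas.

2.14 mas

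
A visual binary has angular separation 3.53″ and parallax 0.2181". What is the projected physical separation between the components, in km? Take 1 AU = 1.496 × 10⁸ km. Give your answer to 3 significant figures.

2.42 × 10^9 km

d = 1/p = 1/0.2181″ = 4.5851 pc.
At distance d (pc), an angle of θ arcsec spans θ·d AU: s = 3.53 × 4.5851 = 16.185 AU.
= 16.185 × 1.496 × 10⁸ km = 2.4213 × 10^9 km.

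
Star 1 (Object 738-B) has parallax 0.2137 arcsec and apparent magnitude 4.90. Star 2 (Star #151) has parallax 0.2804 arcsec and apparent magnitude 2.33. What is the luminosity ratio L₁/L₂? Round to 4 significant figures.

d₁ = 1/p₁ = 1/0.2137″ = 4.6795 pc; d₂ = 1/p₂ = 1/0.2804″ = 3.5663 pc.
M₁ = m₁ − 5 log₁₀ d₁ + 5 = 4.90 − 3.3510 + 5 = 6.5490.
M₂ = 2.33 − 2.7611 + 5 = 4.5689.
L₁/L₂ = 10^(0.4(M₂ − M₁)) = 10^(0.4 × (-1.9801)) = 10^(-0.79204) = 0.16142.

L₁/L₂ = 0.1614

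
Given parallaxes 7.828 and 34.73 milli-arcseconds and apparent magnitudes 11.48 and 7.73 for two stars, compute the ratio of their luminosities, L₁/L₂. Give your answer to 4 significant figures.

L₁/L₂ = 0.6225

d₁ = 1/p₁ = 1/0.007828″ = 127.75 pc; d₂ = 1/p₂ = 1/0.03473″ = 28.794 pc.
M₁ = m₁ − 5 log₁₀ d₁ + 5 = 11.48 − 10.5318 + 5 = 5.9482.
M₂ = 7.73 − 7.2965 + 5 = 5.4335.
L₁/L₂ = 10^(0.4(M₂ − M₁)) = 10^(0.4 × (-0.5147)) = 10^(-0.20588) = 0.62247.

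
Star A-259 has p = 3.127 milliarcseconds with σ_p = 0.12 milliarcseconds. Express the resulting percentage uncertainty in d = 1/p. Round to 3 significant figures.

3.84%

For d = 1/p, |σ_d/d| = |σ_p/p|.
σ_p/p = 0.12 / 3.127 = 0.038375 = 3.8375%.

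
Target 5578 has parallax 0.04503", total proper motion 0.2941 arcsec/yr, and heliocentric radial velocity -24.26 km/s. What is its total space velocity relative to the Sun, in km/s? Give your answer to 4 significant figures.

d = 1/p = 1/0.04503″ = 22.207 pc.
v_t = 4.740 μ d = 4.740 × 0.2941 × 22.207 = 30.957 km/s.
v = √(v_r² + v_t²) = √((-24.26)² + 30.957²) = √1546.88 = 39.33 km/s.

39.33 km/s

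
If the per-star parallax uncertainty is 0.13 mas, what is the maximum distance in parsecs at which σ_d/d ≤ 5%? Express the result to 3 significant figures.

σ_d/d = σ_p/p, so the condition is σ_p/p ≤ 0.05, i.e. p ≥ σ_p/0.05.
p_min = 0.13/0.05 = 2.6 mas = 0.0026 arcsec.
d_max = 1/p_min = 1/0.0026 = 384.62 pc.

385 pc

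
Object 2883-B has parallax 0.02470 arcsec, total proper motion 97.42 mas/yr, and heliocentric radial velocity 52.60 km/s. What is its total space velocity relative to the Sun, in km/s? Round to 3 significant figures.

55.8 km/s

d = 1/p = 1/0.02470″ = 40.486 pc.
μ = 97.42 mas/yr = 0.09742 ″/yr.
v_t = 4.740 μ d = 4.740 × 0.09742 × 40.486 = 18.695 km/s.
v = √(v_r² + v_t²) = √(52.60² + 18.695²) = √3116.26 = 55.823 km/s.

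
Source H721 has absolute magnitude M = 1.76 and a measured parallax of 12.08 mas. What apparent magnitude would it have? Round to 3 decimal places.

m = 6.350

d = 1/p = 1/0.01208″ = 82.781 pc.
m − M = 5 log₁₀ d − 5 = 5 log₁₀(82.781) − 5 = 9.5897 − 5 = 4.5897.
m = M + (m − M) = 1.76 + 4.5897 = 6.350.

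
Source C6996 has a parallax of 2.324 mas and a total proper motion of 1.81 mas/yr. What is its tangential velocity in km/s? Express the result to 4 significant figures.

3.692 km/s

d = 1/p = 1/0.002324″ = 430.29 pc.
μ = 1.81 mas/yr = 0.00181 ″/yr.
v_t = 4.74 × μ × d = 4.74 × 0.00181 × 430.29 = 3.6916 km/s.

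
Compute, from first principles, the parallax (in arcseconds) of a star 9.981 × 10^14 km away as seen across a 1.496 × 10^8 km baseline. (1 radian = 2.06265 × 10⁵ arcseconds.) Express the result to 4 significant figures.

0.03092 arcsec

θ ≈ B/d = (1.496 × 10^8) / (9.981 × 10^14) = 1.4988 × 10^-7 rad.
In arcseconds: 1.4988 × 10^-7 × 206265 = 0.030915″.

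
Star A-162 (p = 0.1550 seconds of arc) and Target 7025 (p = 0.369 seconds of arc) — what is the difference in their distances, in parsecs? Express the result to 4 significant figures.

d_A = 1/0.1550″ = 6.4516 pc; d_B = 1/0.3690″ = 2.71 pc.
|d_B − d_A| = |2.71 − 6.4516| = 3.7416 pc.

3.742 pc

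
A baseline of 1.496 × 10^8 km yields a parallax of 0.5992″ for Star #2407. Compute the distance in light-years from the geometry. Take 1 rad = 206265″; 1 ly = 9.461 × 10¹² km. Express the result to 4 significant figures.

θ = 0.5992″ = 0.5992/206265 = 2.9050 × 10^-6 rad.
d = B/θ = (1.496 × 10^8) / (2.9050 × 10^-6) = 5.1497 × 10^13 km = (5.1497 × 10^13) / (9.461 × 10^12) ly = 5.4431 ly.

5.443 ly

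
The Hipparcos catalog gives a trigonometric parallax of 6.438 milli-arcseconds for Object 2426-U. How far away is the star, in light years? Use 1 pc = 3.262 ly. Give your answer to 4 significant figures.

p = 6.438 milli-arcseconds = 0.006438 arcsec.
d = 1/p = 1/0.006438 = 155.33 pc.
In light-years: 155.33 × 3.262 = 506.69 ly.

506.7 light years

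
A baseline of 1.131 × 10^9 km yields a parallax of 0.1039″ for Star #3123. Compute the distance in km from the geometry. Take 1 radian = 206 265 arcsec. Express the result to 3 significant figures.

θ = 0.1039″ = 0.1039/206265 = 5.0372 × 10^-7 rad.
d = B/θ = (1.131 × 10^9) / (5.0372 × 10^-7) = 2.2453 × 10^15 km.

2.25 × 10^15 km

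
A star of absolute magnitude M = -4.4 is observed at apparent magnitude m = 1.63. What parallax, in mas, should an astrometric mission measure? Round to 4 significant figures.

6.223 mas

m − M = 1.63 − (-4.4) = 6.03.
d = 10^((m−M)/5 + 1) = 10^2.206 = 160.69 pc.
p = 1/d = 1/160.69 = 0.0062232 arcsec = 6.2232 mas.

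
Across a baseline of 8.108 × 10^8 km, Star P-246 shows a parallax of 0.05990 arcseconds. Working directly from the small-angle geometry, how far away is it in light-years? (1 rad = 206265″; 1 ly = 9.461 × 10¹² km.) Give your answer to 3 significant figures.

295 ly

θ = 0.05990″ = 0.05990/206265 = 2.9040 × 10^-7 rad.
d = B/θ = (8.108 × 10^8) / (2.9040 × 10^-7) = 2.7920 × 10^15 km = (2.7920 × 10^15) / (9.461 × 10^12) ly = 295.11 ly.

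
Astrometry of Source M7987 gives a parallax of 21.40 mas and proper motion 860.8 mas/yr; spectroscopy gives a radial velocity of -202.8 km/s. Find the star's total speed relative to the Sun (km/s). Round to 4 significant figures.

278.4 km/s

d = 1/p = 1/0.02140″ = 46.729 pc.
μ = 860.8 mas/yr = 0.8608 ″/yr.
v_t = 4.740 μ d = 4.740 × 0.8608 × 46.729 = 190.66 km/s.
v = √(v_r² + v_t²) = √((-202.8)² + 190.66²) = √77479.1 = 278.35 km/s.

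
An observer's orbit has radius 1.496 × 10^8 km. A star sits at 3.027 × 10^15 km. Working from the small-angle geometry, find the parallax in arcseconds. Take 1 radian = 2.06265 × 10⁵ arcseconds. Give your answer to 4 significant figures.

0.01019 arcsec

θ ≈ B/d = (1.496 × 10^8) / (3.027 × 10^15) = 4.9422 × 10^-8 rad.
In arcseconds: 4.9422 × 10^-8 × 206265 = 0.010194″.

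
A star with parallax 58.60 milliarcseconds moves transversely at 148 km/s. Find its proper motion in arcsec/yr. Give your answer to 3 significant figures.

1.83 arcsec/yr

d = 1/p = 1/0.05860″ = 17.065 pc.
μ = v_t / (4.74 d) = 148 / (4.74 × 17.065) = 148 / 80.888 = 1.8297 ″/yr.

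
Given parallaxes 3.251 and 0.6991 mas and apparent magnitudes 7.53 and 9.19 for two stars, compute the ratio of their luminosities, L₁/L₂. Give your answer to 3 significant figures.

d₁ = 1/p₁ = 1/0.003251″ = 307.6 pc; d₂ = 1/p₂ = 1/0.0006991″ = 1430.4 pc.
M₁ = m₁ − 5 log₁₀ d₁ + 5 = 7.53 − 12.4399 + 5 = 0.0901.
M₂ = 9.19 − 15.7773 + 5 = -1.5873.
L₁/L₂ = 10^(0.4(M₂ − M₁)) = 10^(0.4 × (-1.6774)) = 10^(-0.67096) = 0.21332.

L₁/L₂ = 0.213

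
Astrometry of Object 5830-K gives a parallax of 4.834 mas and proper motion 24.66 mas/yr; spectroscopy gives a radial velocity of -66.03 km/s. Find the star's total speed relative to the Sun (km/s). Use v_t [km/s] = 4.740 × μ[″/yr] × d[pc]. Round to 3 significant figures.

70.3 km/s

d = 1/p = 1/0.004834″ = 206.87 pc.
μ = 24.66 mas/yr = 0.02466 ″/yr.
v_t = 4.740 μ d = 4.740 × 0.02466 × 206.87 = 24.181 km/s.
v = √(v_r² + v_t²) = √((-66.03)² + 24.181²) = √4944.68 = 70.318 km/s.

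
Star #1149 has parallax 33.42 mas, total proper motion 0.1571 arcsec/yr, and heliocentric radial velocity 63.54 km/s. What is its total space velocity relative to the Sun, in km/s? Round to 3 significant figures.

67.3 km/s

d = 1/p = 1/0.03342″ = 29.922 pc.
v_t = 4.740 μ d = 4.740 × 0.1571 × 29.922 = 22.282 km/s.
v = √(v_r² + v_t²) = √(63.54² + 22.282²) = √4533.82 = 67.334 km/s.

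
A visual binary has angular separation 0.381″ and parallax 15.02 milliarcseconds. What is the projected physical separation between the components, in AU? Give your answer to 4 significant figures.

25.37 AU

d = 1/p = 1/0.01502″ = 66.578 pc.
At distance d (pc), an angle of θ arcsec spans θ·d AU: s = 0.381 × 66.578 = 25.366 AU.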